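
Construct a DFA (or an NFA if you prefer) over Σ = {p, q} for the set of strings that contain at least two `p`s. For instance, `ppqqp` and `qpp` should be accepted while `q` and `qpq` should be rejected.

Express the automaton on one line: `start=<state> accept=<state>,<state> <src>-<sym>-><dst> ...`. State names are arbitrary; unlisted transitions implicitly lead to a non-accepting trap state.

Only the number of `p`s matters, and only up to 3. Make a chain A → B → C → D advanced by each `p` (with D absorbing); every other symbol self-loops. The accepting set is {C, D}.
4 states suffice.
       p  q 
>  A   B  A 
   B   C  B 
 * C   D  C 
 * D   D  D 
(> = start, * = accepting)

start=A accept=C,D A-p->B A-q->A B-p->C B-q->B C-p->D C-q->C D-p->D D-q->D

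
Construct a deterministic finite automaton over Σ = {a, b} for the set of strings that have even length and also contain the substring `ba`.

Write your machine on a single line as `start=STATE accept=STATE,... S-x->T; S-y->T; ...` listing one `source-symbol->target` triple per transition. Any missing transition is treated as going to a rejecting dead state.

start=s0; accept=s4; s0-a->s1; s0-b->s2; s1-a->s0; s1-b->s3; s2-a->s4; s2-b->s3; s3-a->s5; s3-b->s2; s4-a->s5; s4-b->s5; s5-a->s4; s5-b->s4

Run two small machines in parallel and take their product. One (2 states) tracks the input length modulo 2; the other (3 states) tracks whether and how much of `ba` has been seen. Each combined state is a pair, one component from each; accept when both components accept.
A 6-state machine:
        a   b  
>  s0   s1  s2 
   s1   s0  s3 
   s2   s4  s3 
   s3   s5  s2 
 * s4   s5  s5 
   s5   s4  s4 
(> = start, * = accepting)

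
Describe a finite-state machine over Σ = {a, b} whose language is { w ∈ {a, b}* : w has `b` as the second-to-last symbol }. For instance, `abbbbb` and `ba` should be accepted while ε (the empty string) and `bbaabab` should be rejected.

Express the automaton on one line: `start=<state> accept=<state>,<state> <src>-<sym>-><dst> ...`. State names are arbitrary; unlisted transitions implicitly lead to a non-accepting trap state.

start=s0 accept=s5,s6 s0-a->s1 s0-b->s2 s1-a->s3 s1-b->s4 s2-a->s5 s2-b->s6 s3-a->s3 s3-b->s4 s4-a->s5 s4-b->s6 s5-a->s3 s5-b->s4 s6-a->s5 s6-b->s6

A DFA must remember the last 2 symbols (since which symbol is second-to-last isn't known until the input ends). Use one state per possible window of the last ≤2 symbols; accept from those whose window starts with `b`.
7 states suffice.
        a   b  
>  s0   s1  s2 
   s1   s3  s4 
   s2   s5  s6 
   s3   s3  s4 
   s4   s5  s6 
 * s5   s3  s4 
 * s6   s5  s6 
(> = start, * = accepting)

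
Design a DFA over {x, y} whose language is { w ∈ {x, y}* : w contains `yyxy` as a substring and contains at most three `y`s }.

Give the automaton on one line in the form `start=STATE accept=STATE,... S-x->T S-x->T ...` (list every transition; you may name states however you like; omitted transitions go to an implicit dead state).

start=s0 accept=s5 s0-x->s0 s0-y->s1 s1-x->s2 s1-y->s3 s2-x->s2 s2-y->s2 s3-x->s4 s3-y->s2 s4-x->s2 s4-y->s5 s5-x->s5 s5-y->s2

Handle the two conditions separately and then intersect. The first has 5 states tracking whether and how much of `yyxy` has been seen; the second has 5 states tracking the count of `y`s, saturating at 4. A product state is a pair (one from each), accepting exactly when both do. Equivalent product states are then merged.
A 6-state machine:
        x   y  
>  s0   s0  s1 
   s1   s2  s3 
   s2   s2  s2 
   s3   s4  s2 
   s4   s2  s5 
 * s5   s5  s2 
(> = start, * = accepting)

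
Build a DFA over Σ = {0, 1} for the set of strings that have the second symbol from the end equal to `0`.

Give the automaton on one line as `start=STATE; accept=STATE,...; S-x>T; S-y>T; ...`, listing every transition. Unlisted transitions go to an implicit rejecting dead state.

start=A; accept=D,E; A-0>B; A-1>C; B-0>D; B-1>E; C-0>F; C-1>G; D-0>D; D-1>E; E-0>F; E-1>G; F-0>D; F-1>E; G-0>F; G-1>G

A DFA must remember the last 2 symbols (since which symbol is second-to-last isn't known until the input ends). Use one state per possible window of the last ≤2 symbols; accept from those whose window starts with `0`.
       0  1 
>  A   B  C 
   B   D  E 
   C   F  G 
 * D   D  E 
 * E   F  G 
   F   D  E 
   G   F  G 
(> = start, * = accepting)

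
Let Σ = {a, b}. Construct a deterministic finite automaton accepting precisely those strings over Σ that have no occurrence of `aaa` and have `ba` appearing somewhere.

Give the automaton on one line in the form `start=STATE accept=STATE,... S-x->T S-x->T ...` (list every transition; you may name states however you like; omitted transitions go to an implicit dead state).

start=S0 accept=S4,S6,S7 S0-a->S1 S0-b->S2 S1-a->S3 S1-b->S2 S2-a->S4 S2-b->S2 S3-a->S5 S3-b->S2 S4-a->S6 S4-b->S7 S5-a->S5 S5-b->S8 S6-a->S9 S6-b->S7 S7-a->S4 S7-b->S7 S8-a->S9 S8-b->S8 S9-a->S9 S9-b->S9

Run two small machines in parallel and take their product. One (4 states) tracks partial matches of the forbidden pattern `aaa`; the other (3 states) tracks whether and how much of `ba` has been seen. Each combined state is a pair, one component from each; accept when both components accept.
With 10 states:
        a   b  
>  S0   S1  S2 
   S1   S3  S2 
   S2   S4  S2 
   S3   S5  S2 
 * S4   S6  S7 
   S5   S5  S8 
 * S6   S9  S7 
 * S7   S4  S7 
   S8   S9  S8 
   S9   S9  S9 
(> = start, * = accepting)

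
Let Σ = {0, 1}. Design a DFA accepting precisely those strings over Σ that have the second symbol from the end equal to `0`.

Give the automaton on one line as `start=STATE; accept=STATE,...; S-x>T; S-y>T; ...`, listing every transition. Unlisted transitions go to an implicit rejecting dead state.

Because acceptance depends on a position counted from the end, the machine has to buffer the most recent 2 symbols. Make each state the string of the last up-to-2 symbols read; on input `x` shift the window left and append `x`. Accept when the buffered window has length 2 and begins with `0`.
With 7 states:
        0   1  
>  q0   q1  q2 
   q1   q3  q4 
   q2   q5  q6 
 * q3   q3  q4 
 * q4   q5  q6 
   q5   q3  q4 
   q6   q5  q6 
(> = start, * = accepting)

start=q0; accept=q3,q4; q0-0>q1; q0-1>q2; q1-0>q3; q1-1>q4; q2-0>q5; q2-1>q6; q3-0>q3; q3-1>q4; q4-0>q5; q4-1>q6; q5-0>q3; q5-1>q4; q6-0>q5; q6-1>q6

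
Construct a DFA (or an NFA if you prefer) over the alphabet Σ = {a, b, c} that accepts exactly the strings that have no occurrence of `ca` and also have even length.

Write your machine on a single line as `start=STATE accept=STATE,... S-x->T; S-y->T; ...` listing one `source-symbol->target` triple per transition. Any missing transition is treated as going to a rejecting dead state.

start=q0; accept=q0,q3; q0-a->q1; q0-b->q1; q0-c->q2; q1-a->q0; q1-b->q0; q1-c->q3; q2-a->q4; q2-b->q0; q2-c->q3; q3-a->q4; q3-b->q1; q3-c->q2; q4-a->q4; q4-b->q4; q4-c->q4

Run two small machines in parallel and take their product. One (3 states) tracks partial matches of the forbidden pattern `ca`; the other (2 states) tracks the input length modulo 2. Each combined state is a pair, one component from each; accept when both components accept. Equivalent product states are then merged.
A 5-state machine:
        a   b   c  
>* q0   q1  q1  q2 
   q1   q0  q0  q3 
   q2   q4  q0  q3 
 * q3   q4  q1  q2 
   q4   q4  q4  q4 
(> = start, * = accepting)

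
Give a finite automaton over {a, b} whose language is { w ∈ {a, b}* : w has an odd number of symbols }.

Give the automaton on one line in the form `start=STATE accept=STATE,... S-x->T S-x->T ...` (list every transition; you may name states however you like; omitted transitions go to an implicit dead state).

start=q0 accept=q1 q0-a->q1 q0-b->q1 q1-a->q0 q1-b->q0

Count input length modulo 2: every symbol advances one step around the cycle q0 → q1 → q0. Accept at q1.
        a   b  
>  q0   q1  q1 
 * q1   q0  q0 
(> = start, * = accepting)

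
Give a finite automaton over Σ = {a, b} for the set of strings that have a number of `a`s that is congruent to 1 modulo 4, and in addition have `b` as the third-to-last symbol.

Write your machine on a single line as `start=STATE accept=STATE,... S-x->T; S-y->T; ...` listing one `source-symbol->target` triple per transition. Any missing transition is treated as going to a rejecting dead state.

Build one automaton per condition and run them in lockstep. The first has 4 states tracking the count of `a`s modulo 4; the second has 15 states tracking the last 3 symbols read. A product state is a pair (one from each), accepting exactly when both do. Equivalent product states are then merged.
A 15-state machine:
          a    b  
>  S0     S1   S2 
   S1     S3   S4 
   S2     S5   S6 
   S3     S7   S3 
   S4     S3   S8 
   S5     S3   S9 
   S6    S10   S6 
   S7     S0  S11 
   S8     S3  S12 
 * S9     S3   S8 
 * S10    S3   S9 
   S11   S13  S11 
 * S12    S3  S12 
   S13   S14   S2 
 * S14    S3   S4 
(> = start, * = accepting)

start=S0; accept=S9,S10,S12,S14; S0-a->S1; S0-b->S2; S1-a->S3; S1-b->S4; S2-a->S5; S2-b->S6; S3-a->S7; S3-b->S3; S4-a->S3; S4-b->S8; S5-a->S3; S5-b->S9; S6-a->S10; S6-b->S6; S7-a->S0; S7-b->S11; S8-a->S3; S8-b->S12; S9-a->S3; S9-b->S8; S10-a->S3; S10-b->S9; S11-a->S13; S11-b->S11; S12-a->S3; S12-b->S12; S13-a->S14; S13-b->S2; S14-a->S3; S14-b->S4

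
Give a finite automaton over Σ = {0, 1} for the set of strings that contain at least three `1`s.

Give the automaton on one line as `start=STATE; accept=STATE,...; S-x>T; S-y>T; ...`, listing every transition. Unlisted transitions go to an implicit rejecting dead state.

Only the number of `1`s matters, and only up to 4. Make a chain s0 → s1 → s2 → s3 → s4 advanced by each `1` (with s4 absorbing); every other symbol self-loops. The accepting set is {s3, s4}.
With 5 states:
        0   1  
>  s0   s0  s1 
   s1   s1  s2 
   s2   s2  s3 
 * s3   s3  s4 
 * s4   s4  s4 
(> = start, * = accepting)

start=s0; accept=s3,s4; s0-0>s0; s0-1>s1; s1-0>s1; s1-1>s2; s2-0>s2; s2-1>s3; s3-0>s3; s3-1>s4; s4-0>s4; s4-1>s4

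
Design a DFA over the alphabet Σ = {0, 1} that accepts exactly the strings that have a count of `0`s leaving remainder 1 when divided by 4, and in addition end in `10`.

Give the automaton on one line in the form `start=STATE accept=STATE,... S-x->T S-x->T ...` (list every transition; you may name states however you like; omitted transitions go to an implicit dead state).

start=q0 accept=q4 q0-0->q1 q0-1->q2 q1-0->q3 q1-1->q1 q2-0->q4 q2-1->q2 q3-0->q5 q3-1->q3 q4-0->q3 q4-1->q1 q5-0->q0 q5-1->q5

Handle the two conditions separately and then intersect. The first has 4 states tracking the count of `0`s modulo 4; the second has 3 states tracking how much of the suffix `10` has currently been matched. A product state is a pair (one from each), accepting exactly when both do. After merging equivalent states the machine shrinks.
A 6-state machine:
        0   1  
>  q0   q1  q2 
   q1   q3  q1 
   q2   q4  q2 
   q3   q5  q3 
 * q4   q3  q1 
   q5   q0  q5 
(> = start, * = accepting)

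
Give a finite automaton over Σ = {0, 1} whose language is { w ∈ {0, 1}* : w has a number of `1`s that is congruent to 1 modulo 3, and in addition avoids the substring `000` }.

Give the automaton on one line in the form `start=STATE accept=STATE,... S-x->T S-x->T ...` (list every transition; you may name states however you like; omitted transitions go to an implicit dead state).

start=q0 accept=q2,q4,q7 q0-0->q1 q0-1->q2 q1-0->q3 q1-1->q2 q2-0->q4 q2-1->q5 q3-0->q6 q3-1->q2 q4-0->q7 q4-1->q5 q5-0->q8 q5-1->q0 q6-0->q6 q6-1->q6 q7-0->q6 q7-1->q5 q8-0->q9 q8-1->q0 q9-0->q6 q9-1->q0

Handle the two conditions separately and then intersect. The first has 3 states tracking the count of `1`s modulo 3; the second has 4 states tracking partial matches of the forbidden pattern `000`. A product state is a pair (one from each), accepting exactly when both do. Equivalent product states are then merged.
With 10 states:
        0   1  
>  q0   q1  q2 
   q1   q3  q2 
 * q2   q4  q5 
   q3   q6  q2 
 * q4   q7  q5 
   q5   q8  q0 
   q6   q6  q6 
 * q7   q6  q5 
   q8   q9  q0 
   q9   q6  q0 
(> = start, * = accepting)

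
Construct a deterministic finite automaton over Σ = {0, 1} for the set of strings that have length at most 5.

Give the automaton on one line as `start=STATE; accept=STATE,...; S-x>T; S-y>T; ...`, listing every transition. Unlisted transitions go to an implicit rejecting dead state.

start=s0; accept=s0,s1,s2,s3,s4,s5; s0-0>s1; s0-1>s1; s1-0>s2; s1-1>s2; s2-0>s3; s2-1>s3; s3-0>s4; s3-1>s4; s4-0>s5; s4-1>s5; s5-0>s6; s5-1>s6; s6-0>s6; s6-1>s6

We only need to distinguish lengths 0, 1, …, 5, and '>5'. Chain s0 → s1 → s2 → s3 → s4 → s5 → s6 on every symbol, with s6 looping. Accepting states: {s0, s1, s2, s3, s4, s5}.
        0   1  
>* s0   s1  s1 
 * s1   s2  s2 
 * s2   s3  s3 
 * s3   s4  s4 
 * s4   s5  s5 
 * s5   s6  s6 
   s6   s6  s6 
(> = start, * = accepting)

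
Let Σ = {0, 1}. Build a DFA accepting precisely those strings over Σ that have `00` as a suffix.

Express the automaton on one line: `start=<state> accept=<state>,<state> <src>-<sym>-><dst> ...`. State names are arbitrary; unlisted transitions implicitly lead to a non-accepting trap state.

start=A accept=C A-0->B A-1->A B-0->C B-1->A C-0->C C-1->A

Let each state record the length of the longest suffix of the input read so far that is also a prefix of `00`. B means the last symbol is `0`; C means the last 2 symbols are `00`. Accept only at C, where the string currently ends in `00`.
A 3-state machine:
       0  1 
>  A   B  A 
   B   C  A 
 * C   C  A 
(> = start, * = accepting)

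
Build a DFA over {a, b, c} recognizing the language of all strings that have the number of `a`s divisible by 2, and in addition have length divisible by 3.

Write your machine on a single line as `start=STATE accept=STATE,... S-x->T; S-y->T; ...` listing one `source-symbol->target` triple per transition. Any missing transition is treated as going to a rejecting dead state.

start=s0; accept=s0; s0-a->s1; s0-b->s2; s0-c->s2; s1-a->s3; s1-b->s4; s1-c->s4; s2-a->s4; s2-b->s3; s2-c->s3; s3-a->s5; s3-b->s0; s3-c->s0; s4-a->s0; s4-b->s5; s4-c->s5; s5-a->s2; s5-b->s1; s5-c->s1

Run two small machines in parallel and take their product. The first has 2 states tracking the count of `a`s modulo 2; the second has 3 states tracking the input length modulo 3. A product state is a pair (one from each), accepting exactly when both do.
6 states suffice.
        a   b   c  
>* s0   s1  s2  s2 
   s1   s3  s4  s4 
   s2   s4  s3  s3 
   s3   s5  s0  s0 
   s4   s0  s5  s5 
   s5   s2  s1  s1 
(> = start, * = accepting)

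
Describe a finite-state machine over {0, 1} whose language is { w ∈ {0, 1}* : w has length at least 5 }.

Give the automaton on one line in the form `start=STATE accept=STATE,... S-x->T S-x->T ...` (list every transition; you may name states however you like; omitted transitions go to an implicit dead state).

start=S0 accept=S5,S6 S0-0->S1 S0-1->S1 S1-0->S2 S1-1->S2 S2-0->S3 S2-1->S3 S3-0->S4 S3-1->S4 S4-0->S5 S4-1->S5 S5-0->S6 S5-1->S6 S6-0->S6 S6-1->S6

We only need to distinguish lengths 0, 1, …, 5, and '>5'. Chain S0 → S1 → S2 → S3 → S4 → S5 → S6 on every symbol, with S6 looping. Accepting states: {S5, S6}.
A 7-state machine:
        0   1  
>  S0   S1  S1 
   S1   S2  S2 
   S2   S3  S3 
   S3   S4  S4 
   S4   S5  S5 
 * S5   S6  S6 
 * S6   S6  S6 
(> = start, * = accepting)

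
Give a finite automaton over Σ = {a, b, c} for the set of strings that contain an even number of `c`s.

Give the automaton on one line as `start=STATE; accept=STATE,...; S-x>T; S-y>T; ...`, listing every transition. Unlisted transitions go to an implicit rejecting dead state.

Keep the running count of `c`s modulo 2: each `c` advances along the cycle s0 → s1 → s0 while other symbols loop. Accept at s0.
A 2-state machine:
        a   b   c  
>* s0   s0  s0  s1 
   s1   s1  s1  s0 
(> = start, * = accepting)

start=s0; accept=s0; s0-a>s0; s0-b>s0; s0-c>s1; s1-a>s1; s1-b>s1; s1-c>s0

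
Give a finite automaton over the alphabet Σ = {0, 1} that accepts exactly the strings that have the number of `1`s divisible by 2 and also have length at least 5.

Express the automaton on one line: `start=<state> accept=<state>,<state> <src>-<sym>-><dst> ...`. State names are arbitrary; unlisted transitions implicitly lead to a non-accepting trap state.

Build one automaton per condition and run them in lockstep. One (2 states) tracks the count of `1`s modulo 2; the other (7 states) tracks the input length, saturating at 6. Each combined state is a pair, one component from each; accept when both components accept. After merging equivalent states the machine shrinks.
10 states suffice.
        0   1  
>  S0   S1  S2 
   S1   S3  S4 
   S2   S4  S3 
   S3   S5  S6 
   S4   S6  S5 
   S5   S7  S8 
   S6   S8  S7 
   S7   S9  S8 
   S8   S8  S9 
 * S9   S9  S8 
(> = start, * = accepting)

start=S0 accept=S9 S0-0->S1 S0-1->S2 S1-0->S3 S1-1->S4 S2-0->S4 S2-1->S3 S3-0->S5 S3-1->S6 S4-0->S6 S4-1->S5 S5-0->S7 S5-1->S8 S6-0->S8 S6-1->S7 S7-0->S9 S7-1->S8 S8-0->S8 S8-1->S9 S9-0->S9 S9-1->S8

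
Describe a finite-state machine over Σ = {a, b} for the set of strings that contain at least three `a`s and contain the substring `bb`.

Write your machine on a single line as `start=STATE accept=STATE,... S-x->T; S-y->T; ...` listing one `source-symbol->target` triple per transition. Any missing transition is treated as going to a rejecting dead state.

start=s0; accept=s11; s0-a->s1; s0-b->s2; s1-a->s3; s1-b->s4; s2-a->s1; s2-b->s5; s3-a->s6; s3-b->s7; s4-a->s3; s4-b->s8; s5-a->s8; s5-b->s5; s6-a->s6; s6-b->s9; s7-a->s6; s7-b->s10; s8-a->s10; s8-b->s8; s9-a->s6; s9-b->s11; s10-a->s11; s10-b->s10; s11-a->s11; s11-b->s11

Run two small machines in parallel and take their product. One (5 states) tracks the count of `a`s, saturating at 4; the other (3 states) tracks whether and how much of `bb` has been seen. Each combined state is a pair, one component from each; accept when both components accept. After merging equivalent states the machine shrinks.
With 12 states:
          a    b  
>  s0     s1   s2 
   s1     s3   s4 
   s2     s1   s5 
   s3     s6   s7 
   s4     s3   s8 
   s5     s8   s5 
   s6     s6   s9 
   s7     s6  s10 
   s8    s10   s8 
   s9     s6  s11 
   s10   s11  s10 
 * s11   s11  s11 
(> = start, * = accepting)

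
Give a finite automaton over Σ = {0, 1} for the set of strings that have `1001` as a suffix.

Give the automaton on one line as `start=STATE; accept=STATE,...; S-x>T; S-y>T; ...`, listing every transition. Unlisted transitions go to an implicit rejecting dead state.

Remember how much of `1001` the current input suffix matches. State q0 means no match yet; q1 means the last symbol is `1`; q2 means the last 2 symbols are `10`; q3 means the last 3 symbols are `100`; q4 means the last 4 symbols are `1001`. Only q4 accepts. On a mismatch, fall back to the longest proper suffix that is still a prefix of `1001`.
A 5-state machine:
        0   1  
>  q0   q0  q1 
   q1   q2  q1 
   q2   q3  q1 
   q3   q0  q4 
 * q4   q2  q1 
(> = start, * = accepting)

start=q0; accept=q4; q0-0>q0; q0-1>q1; q1-0>q2; q1-1>q1; q2-0>q3; q2-1>q1; q3-0>q0; q3-1>q4; q4-0>q2; q4-1>q1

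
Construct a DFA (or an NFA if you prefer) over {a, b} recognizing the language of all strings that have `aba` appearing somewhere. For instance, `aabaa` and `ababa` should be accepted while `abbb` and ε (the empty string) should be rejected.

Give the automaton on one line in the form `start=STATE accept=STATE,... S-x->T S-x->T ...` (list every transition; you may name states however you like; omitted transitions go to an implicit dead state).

States s0..s2 record the length of the longest prefix of `aba` that matches the current input suffix. Reaching s3 means `aba` has been seen, and we stay there forever. Accept from s3.
With 4 states:
        a   b  
>  s0   s1  s0 
   s1   s1  s2 
   s2   s3  s0 
 * s3   s3  s3 
(> = start, * = accepting)

start=s0 accept=s3 s0-a->s1 s0-b->s0 s1-a->s1 s1-b->s2 s2-a->s3 s2-b->s0 s3-a->s3 s3-b->s3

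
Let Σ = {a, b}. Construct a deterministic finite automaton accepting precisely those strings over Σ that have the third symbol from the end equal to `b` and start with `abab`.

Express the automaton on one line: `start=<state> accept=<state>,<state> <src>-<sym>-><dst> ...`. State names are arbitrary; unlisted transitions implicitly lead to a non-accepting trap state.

start=S0 accept=S5,S8,S9,S10 S0-a->S1 S0-b->S2 S1-a->S2 S1-b->S3 S2-a->S2 S2-b->S2 S3-a->S4 S3-b->S2 S4-a->S2 S4-b->S5 S5-a->S6 S5-b->S7 S6-a->S8 S6-b->S5 S7-a->S9 S7-b->S10 S8-a->S11 S8-b->S12 S9-a->S8 S9-b->S5 S10-a->S9 S10-b->S10 S11-a->S11 S11-b->S12 S12-a->S6 S12-b->S7

Handle the two conditions separately and then intersect. The first has 15 states tracking the last 3 symbols read; the second has 6 states tracking whether the input so far still matches the prefix `abab`. A product state is a pair (one from each), accepting exactly when both do. Minimizing collapses redundant product states.
A 13-state machine:
          a    b  
>  S0     S1   S2 
   S1     S2   S3 
   S2     S2   S2 
   S3     S4   S2 
   S4     S2   S5 
 * S5     S6   S7 
   S6     S8   S5 
   S7     S9  S10 
 * S8    S11  S12 
 * S9     S8   S5 
 * S10    S9  S10 
   S11   S11  S12 
   S12    S6   S7 
(> = start, * = accepting)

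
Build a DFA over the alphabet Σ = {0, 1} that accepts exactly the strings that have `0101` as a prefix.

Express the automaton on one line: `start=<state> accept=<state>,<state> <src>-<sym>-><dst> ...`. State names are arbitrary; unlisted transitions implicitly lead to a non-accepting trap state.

start=q0 accept=q4 q0-0->q1 q0-1->q5 q1-0->q5 q1-1->q2 q2-0->q3 q2-1->q5 q3-0->q5 q3-1->q4 q4-0->q4 q4-1->q4 q5-0->q5 q5-1->q5

Check the first 4 symbols one by one: q0 through q3 record how many have matched `0101` so far; any wrong symbol goes to the dead state q5. After all 4 match we enter the accepting sink q4.
A 6-state machine:
        0   1  
>  q0   q1  q5 
   q1   q5  q2 
   q2   q3  q5 
   q3   q5  q4 
 * q4   q4  q4 
   q5   q5  q5 
(> = start, * = accepting)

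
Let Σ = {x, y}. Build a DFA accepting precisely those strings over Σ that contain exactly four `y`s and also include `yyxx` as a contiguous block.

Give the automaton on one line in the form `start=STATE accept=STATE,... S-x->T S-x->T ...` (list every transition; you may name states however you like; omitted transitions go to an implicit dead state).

Build one automaton per condition and run them in lockstep. The first has 6 states tracking the count of `y`s, saturating at 5; the second has 5 states tracking whether and how much of `yyxx` has been seen. A product state is a pair (one from each), accepting exactly when both do.
23 states suffice.
       x  y 
>  A   A  B 
   B   C  D 
   C   C  E 
   D   F  G 
   E   H  G 
   F   I  J 
   G   K  L 
   H   H  J 
   I   I  M 
   J   N  L 
   K   M  O 
   L   P  Q 
   M   M  R 
   N   N  O 
   O   S  Q 
   P   R  T 
   Q   U  Q 
 * R   R  V 
   S   S  T 
   T   W  Q 
   U   V  T 
   V   V  V 
   W   W  T 
(> = start, * = accepting)

start=A accept=R A-x->A A-y->B B-x->C B-y->D C-x->C C-y->E D-x->F D-y->G E-x->H E-y->G F-x->I F-y->J G-x->K G-y->L H-x->H H-y->J I-x->I I-y->M J-x->N J-y->L K-x->M K-y->O L-x->P L-y->Q M-x->M M-y->R N-x->N N-y->O O-x->S O-y->Q P-x->R P-y->T Q-x->U Q-y->Q R-x->R R-y->V S-x->S S-y->T T-x->W T-y->Q U-x->V U-y->T V-x->V V-y->V W-x->W W-y->T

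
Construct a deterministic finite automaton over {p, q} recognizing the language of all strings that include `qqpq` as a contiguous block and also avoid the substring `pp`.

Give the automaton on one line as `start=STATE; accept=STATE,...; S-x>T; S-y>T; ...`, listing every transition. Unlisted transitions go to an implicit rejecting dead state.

start=s0; accept=s6,s7; s0-p>s1; s0-q>s2; s1-p>s3; s1-q>s2; s2-p>s1; s2-q>s4; s3-p>s3; s3-q>s3; s4-p>s5; s4-q>s4; s5-p>s3; s5-q>s6; s6-p>s7; s6-q>s6; s7-p>s3; s7-q>s6

Run two small machines in parallel and take their product. The first has 5 states tracking whether and how much of `qqpq` has been seen; the second has 3 states tracking partial matches of the forbidden pattern `pp`. A product state is a pair (one from each), accepting exactly when both do. After merging equivalent states the machine shrinks.
With 8 states:
        p   q  
>  s0   s1  s2 
   s1   s3  s2 
   s2   s1  s4 
   s3   s3  s3 
   s4   s5  s4 
   s5   s3  s6 
 * s6   s7  s6 
 * s7   s3  s6 
(> = start, * = accepting)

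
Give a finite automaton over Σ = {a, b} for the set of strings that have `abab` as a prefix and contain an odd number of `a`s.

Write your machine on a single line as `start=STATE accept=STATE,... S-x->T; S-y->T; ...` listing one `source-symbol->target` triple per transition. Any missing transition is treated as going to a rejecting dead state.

Handle the two conditions separately and then intersect. The first has 6 states tracking whether the input so far still matches the prefix `abab`; the second has 2 states tracking the count of `a`s modulo 2. A product state is a pair (one from each), accepting exactly when both do. After merging equivalent states the machine shrinks.
A 7-state machine:
        a   b  
>  q0   q1  q2 
   q1   q2  q3 
   q2   q2  q2 
   q3   q4  q2 
   q4   q2  q5 
   q5   q6  q5 
 * q6   q5  q6 
(> = start, * = accepting)

start=q0; accept=q6; q0-a->q1; q0-b->q2; q1-a->q2; q1-b->q3; q2-a->q2; q2-b->q2; q3-a->q4; q3-b->q2; q4-a->q2; q4-b->q5; q5-a->q6; q5-b->q5; q6-a->q5; q6-b->q6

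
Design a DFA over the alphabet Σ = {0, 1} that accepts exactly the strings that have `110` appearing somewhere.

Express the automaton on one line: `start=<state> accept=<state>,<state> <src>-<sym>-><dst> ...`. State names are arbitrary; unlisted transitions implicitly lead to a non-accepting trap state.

Track how much of `110` has been matched so far: state s0 is no progress, s3 is the absorbing accept state reached once `110` has occurred. Intermediate states record partial matches; on a mismatch, fall back to the longest reusable overlap.
A 4-state machine:
        0   1  
>  s0   s0  s1 
   s1   s0  s2 
   s2   s3  s2 
 * s3   s3  s3 
(> = start, * = accepting)

start=s0 accept=s3 s0-0->s0 s0-1->s1 s1-0->s0 s1-1->s2 s2-0->s3 s2-1->s2 s3-0->s3 s3-1->s3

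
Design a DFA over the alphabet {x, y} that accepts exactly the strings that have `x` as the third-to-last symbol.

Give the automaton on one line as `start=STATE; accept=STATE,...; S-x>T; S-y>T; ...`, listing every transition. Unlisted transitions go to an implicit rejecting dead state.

start=q0; accept=q7,q8,q9,q10; q0-x>q1; q0-y>q2; q1-x>q3; q1-y>q4; q2-x>q5; q2-y>q6; q3-x>q7; q3-y>q8; q4-x>q9; q4-y>q10; q5-x>q11; q5-y>q12; q6-x>q13; q6-y>q14; q7-x>q7; q7-y>q8; q8-x>q9; q8-y>q10; q9-x>q11; q9-y>q12; q10-x>q13; q10-y>q14; q11-x>q7; q11-y>q8; q12-x>q9; q12-y>q10; q13-x>q11; q13-y>q12; q14-x>q13; q14-y>q14

Because acceptance depends on a position counted from the end, the machine has to buffer the most recent 3 symbols. Make each state the string of the last up-to-3 symbols read; on input `x` shift the window left and append `x`. Accept when the buffered window has length 3 and begins with `x`.
15 states suffice.
          x    y  
>  q0     q1   q2 
   q1     q3   q4 
   q2     q5   q6 
   q3     q7   q8 
   q4     q9  q10 
   q5    q11  q12 
   q6    q13  q14 
 * q7     q7   q8 
 * q8     q9  q10 
 * q9    q11  q12 
 * q10   q13  q14 
   q11    q7   q8 
   q12    q9  q10 
   q13   q11  q12 
   q14   q13  q14 
(> = start, * = accepting)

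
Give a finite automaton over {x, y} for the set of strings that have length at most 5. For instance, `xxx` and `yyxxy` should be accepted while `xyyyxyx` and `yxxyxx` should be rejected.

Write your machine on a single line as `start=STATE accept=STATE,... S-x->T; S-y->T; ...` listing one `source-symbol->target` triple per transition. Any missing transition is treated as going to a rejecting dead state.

start=S0; accept=S0,S1,S2,S3,S4,S5; S0-x->S1; S0-y->S1; S1-x->S2; S1-y->S2; S2-x->S3; S2-y->S3; S3-x->S4; S3-y->S4; S4-x->S5; S4-y->S5; S5-x->S6; S5-y->S6; S6-x->S6; S6-y->S6

Count input length up to 6: every symbol moves from S0 toward S6, which means 'more than 5' and absorbs. Accept from {S0, S1, S2, S3, S4, S5}.
A 7-state machine:
        x   y  
>* S0   S1  S1 
 * S1   S2  S2 
 * S2   S3  S3 
 * S3   S4  S4 
 * S4   S5  S5 
 * S5   S6  S6 
   S6   S6  S6 
(> = start, * = accepting)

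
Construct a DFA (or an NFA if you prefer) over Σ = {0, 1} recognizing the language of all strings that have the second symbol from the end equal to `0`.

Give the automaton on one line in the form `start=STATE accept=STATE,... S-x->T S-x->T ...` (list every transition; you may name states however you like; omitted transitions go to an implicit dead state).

A DFA must remember the last 2 symbols (since which symbol is second-to-last isn't known until the input ends). Use one state per possible window of the last ≤2 symbols; accept from those whose window starts with `0`.
        0   1  
>  s0   s1  s2 
   s1   s3  s4 
   s2   s5  s6 
 * s3   s3  s4 
 * s4   s5  s6 
   s5   s3  s4 
   s6   s5  s6 
(> = start, * = accepting)

start=s0 accept=s3,s4 s0-0->s1 s0-1->s2 s1-0->s3 s1-1->s4 s2-0->s5 s2-1->s6 s3-0->s3 s3-1->s4 s4-0->s5 s4-1->s6 s5-0->s3 s5-1->s4 s6-0->s5 s6-1->s6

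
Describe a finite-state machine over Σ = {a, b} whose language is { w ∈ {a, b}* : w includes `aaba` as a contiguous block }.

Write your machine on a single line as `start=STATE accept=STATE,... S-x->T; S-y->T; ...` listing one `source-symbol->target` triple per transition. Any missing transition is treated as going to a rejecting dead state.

States s0..s3 record the length of the longest prefix of `aaba` that matches the current input suffix. Reaching s4 means `aaba` has been seen, and we stay there forever. Accept from s4.
With 5 states:
        a   b  
>  s0   s1  s0 
   s1   s2  s0 
   s2   s2  s3 
   s3   s4  s0 
 * s4   s4  s4 
(> = start, * = accepting)

start=s0; accept=s4; s0-a->s1; s0-b->s0; s1-a->s2; s1-b->s0; s2-a->s2; s2-b->s3; s3-a->s4; s3-b->s0; s4-a->s4; s4-b->s4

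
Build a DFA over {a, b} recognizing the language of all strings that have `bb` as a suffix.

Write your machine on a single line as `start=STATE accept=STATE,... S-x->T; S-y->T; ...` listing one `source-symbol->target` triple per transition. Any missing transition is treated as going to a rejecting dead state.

start=q0; accept=q2; q0-a->q0; q0-b->q1; q1-a->q0; q1-b->q2; q2-a->q0; q2-b->q2

Let each state record the length of the longest suffix of the input read so far that is also a prefix of `bb`. q1 means the last symbol is `b`; q2 means the last 2 symbols are `bb`. Accept only at q2, where the string currently ends in `bb`.
With 3 states:
        a   b  
>  q0   q0  q1 
   q1   q0  q2 
 * q2   q0  q2 
(> = start, * = accepting)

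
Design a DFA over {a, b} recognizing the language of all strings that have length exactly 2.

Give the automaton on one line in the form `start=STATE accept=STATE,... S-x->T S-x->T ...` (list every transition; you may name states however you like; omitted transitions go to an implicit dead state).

start=q0 accept=q2 q0-a->q1 q0-b->q1 q1-a->q2 q1-b->q2 q2-a->q3 q2-b->q3 q3-a->q3 q3-b->q3

We only need to distinguish lengths 0, 1, …, 2, and '>2'. Chain q0 → q1 → q2 → q3 on every symbol, with q3 looping. Accepting states: {q2}.
4 states suffice.
        a   b  
>  q0   q1  q1 
   q1   q2  q2 
 * q2   q3  q3 
   q3   q3  q3 
(> = start, * = accepting)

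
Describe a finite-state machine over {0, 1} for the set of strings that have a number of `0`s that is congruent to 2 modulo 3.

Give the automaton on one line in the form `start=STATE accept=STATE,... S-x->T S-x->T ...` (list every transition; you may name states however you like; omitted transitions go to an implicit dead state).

start=A accept=C A-0->B A-1->A B-0->C B-1->B C-0->A C-1->C

Keep the running count of `0`s modulo 3: each `0` advances along the cycle A → B → C → A while other symbols loop. Accept at C.
       0  1 
>  A   B  A 
   B   C  B 
 * C   A  C 
(> = start, * = accepting)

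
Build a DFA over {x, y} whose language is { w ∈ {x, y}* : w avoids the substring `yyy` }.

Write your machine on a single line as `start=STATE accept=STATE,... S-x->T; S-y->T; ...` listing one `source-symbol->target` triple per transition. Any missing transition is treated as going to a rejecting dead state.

Track partial matches of the forbidden pattern `yyy`. State q3 is a dead state reached once `yyy` has occurred; every other state accepts. q0 means no part of `yyy` is currently matched.
4 states suffice.
        x   y  
>* q0   q0  q1 
 * q1   q0  q2 
 * q2   q0  q3 
   q3   q3  q3 
(> = start, * = accepting)

start=q0; accept=q0,q1,q2; q0-x->q0; q0-y->q1; q1-x->q0; q1-y->q2; q2-x->q0; q2-y->q3; q3-x->q3; q3-y->q3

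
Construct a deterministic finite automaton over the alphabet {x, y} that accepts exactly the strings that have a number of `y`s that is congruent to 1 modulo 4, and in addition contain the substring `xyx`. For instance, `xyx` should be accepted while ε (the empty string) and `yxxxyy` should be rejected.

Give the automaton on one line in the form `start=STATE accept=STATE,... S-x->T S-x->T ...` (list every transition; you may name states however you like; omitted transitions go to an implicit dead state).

start=q0 accept=q6 q0-x->q1 q0-y->q2 q1-x->q1 q1-y->q3 q2-x->q4 q2-y->q5 q3-x->q6 q3-y->q5 q4-x->q4 q4-y->q7 q5-x->q8 q5-y->q9 q6-x->q6 q6-y->q10 q7-x->q10 q7-y->q9 q8-x->q8 q8-y->q11 q9-x->q12 q9-y->q0 q10-x->q10 q10-y->q13 q11-x->q13 q11-y->q0 q12-x->q12 q12-y->q14 q13-x->q13 q13-y->q15 q14-x->q15 q14-y->q2 q15-x->q15 q15-y->q6

Build one automaton per condition and run them in lockstep. The first has 4 states tracking the count of `y`s modulo 4; the second has 4 states tracking whether and how much of `xyx` has been seen. A product state is a pair (one from each), accepting exactly when both do.
A 16-state machine:
          x    y  
>  q0     q1   q2 
   q1     q1   q3 
   q2     q4   q5 
   q3     q6   q5 
   q4     q4   q7 
   q5     q8   q9 
 * q6     q6  q10 
   q7    q10   q9 
   q8     q8  q11 
   q9    q12   q0 
   q10   q10  q13 
   q11   q13   q0 
   q12   q12  q14 
   q13   q13  q15 
   q14   q15   q2 
   q15   q15   q6 
(> = start, * = accepting)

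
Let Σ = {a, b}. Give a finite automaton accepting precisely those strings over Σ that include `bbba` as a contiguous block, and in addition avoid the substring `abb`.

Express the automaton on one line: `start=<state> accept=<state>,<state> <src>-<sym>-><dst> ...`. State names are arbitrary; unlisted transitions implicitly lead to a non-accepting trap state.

start=S0 accept=S9,S12 S0-a->S1 S0-b->S2 S1-a->S1 S1-b->S3 S2-a->S1 S2-b->S4 S3-a->S1 S3-b->S5 S4-a->S1 S4-b->S6 S5-a->S7 S5-b->S8 S6-a->S9 S6-b->S6 S7-a->S7 S7-b->S10 S8-a->S11 S8-b->S8 S9-a->S9 S9-b->S12 S10-a->S7 S10-b->S5 S11-a->S11 S11-b->S11 S12-a->S9 S12-b->S11

Run two small machines in parallel and take their product. The first has 5 states tracking whether and how much of `bbba` has been seen; the second has 4 states tracking partial matches of the forbidden pattern `abb`. A product state is a pair (one from each), accepting exactly when both do.
          a    b  
>  S0     S1   S2 
   S1     S1   S3 
   S2     S1   S4 
   S3     S1   S5 
   S4     S1   S6 
   S5     S7   S8 
   S6     S9   S6 
   S7     S7  S10 
   S8    S11   S8 
 * S9     S9  S12 
   S10    S7   S5 
   S11   S11  S11 
 * S12    S9  S11 
(> = start, * = accepting)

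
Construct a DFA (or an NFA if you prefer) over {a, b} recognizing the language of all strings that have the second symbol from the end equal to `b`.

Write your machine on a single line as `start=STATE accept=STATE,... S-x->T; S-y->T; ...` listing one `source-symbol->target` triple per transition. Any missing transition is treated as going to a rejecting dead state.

start=s0; accept=s5,s6; s0-a->s1; s0-b->s2; s1-a->s3; s1-b->s4; s2-a->s5; s2-b->s6; s3-a->s3; s3-b->s4; s4-a->s5; s4-b->s6; s5-a->s3; s5-b->s4; s6-a->s5; s6-b->s6

Because acceptance depends on a position counted from the end, the machine has to buffer the most recent 2 symbols. Make each state the string of the last up-to-2 symbols read; on input `x` shift the window left and append `x`. Accept when the buffered window has length 2 and begins with `b`.
        a   b  
>  s0   s1  s2 
   s1   s3  s4 
   s2   s5  s6 
   s3   s3  s4 
   s4   s5  s6 
 * s5   s3  s4 
 * s6   s5  s6 
(> = start, * = accepting)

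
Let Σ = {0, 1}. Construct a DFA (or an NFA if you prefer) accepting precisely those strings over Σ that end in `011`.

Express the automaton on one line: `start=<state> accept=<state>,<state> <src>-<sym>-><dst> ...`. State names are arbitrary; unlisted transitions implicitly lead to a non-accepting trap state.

Remember how much of `011` the current input suffix matches. State A means no match yet; B means the last symbol is `0`; C means the last 2 symbols are `01`; D means the last 3 symbols are `011`. Only D accepts. On a mismatch, fall back to the longest proper suffix that is still a prefix of `011`.
With 4 states:
       0  1 
>  A   B  A 
   B   B  C 
   C   B  D 
 * D   B  A 
(> = start, * = accepting)

start=A accept=D A-0->B A-1->A B-0->B B-1->C C-0->B C-1->D D-0->B D-1->A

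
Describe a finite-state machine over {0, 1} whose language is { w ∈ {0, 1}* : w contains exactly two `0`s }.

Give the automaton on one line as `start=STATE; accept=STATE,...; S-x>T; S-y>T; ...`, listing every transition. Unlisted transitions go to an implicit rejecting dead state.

Count `0`s, saturating at 3: states A through C mean 0 through 2 `0`s seen; D means more than 2. Each `0` increments (capped at D); other symbols loop. Accept from {C}.
       0  1 
>  A   B  A 
   B   C  B 
 * C   D  C 
   D   D  D 
(> = start, * = accepting)

start=A; accept=C; A-0>B; A-1>A; B-0>C; B-1>B; C-0>D; C-1>C; D-0>D; D-1>D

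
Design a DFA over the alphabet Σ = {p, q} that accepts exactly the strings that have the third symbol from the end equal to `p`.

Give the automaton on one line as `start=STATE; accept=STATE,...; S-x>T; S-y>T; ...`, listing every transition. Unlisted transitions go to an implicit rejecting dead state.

A DFA must remember the last 3 symbols (since which symbol is third-to-last isn't known until the input ends). Use one state per possible window of the last ≤3 symbols; accept from those whose window starts with `p`.
15 states suffice.
       p  q 
>  A   B  C 
   B   D  E 
   C   F  G 
   D   H  I 
   E   J  K 
   F   L  M 
   G   N  O 
 * H   H  I 
 * I   J  K 
 * J   L  M 
 * K   N  O 
   L   H  I 
   M   J  K 
   N   L  M 
   O   N  O 
(> = start, * = accepting)

start=A; accept=H,I,J,K; A-p>B; A-q>C; B-p>D; B-q>E; C-p>F; C-q>G; D-p>H; D-q>I; E-p>J; E-q>K; F-p>L; F-q>M; G-p>N; G-q>O; H-p>H; H-q>I; I-p>J; I-q>K; J-p>L; J-q>M; K-p>N; K-q>O; L-p>H; L-q>I; M-p>J; M-q>K; N-p>L; N-q>M; O-p>N; O-q>O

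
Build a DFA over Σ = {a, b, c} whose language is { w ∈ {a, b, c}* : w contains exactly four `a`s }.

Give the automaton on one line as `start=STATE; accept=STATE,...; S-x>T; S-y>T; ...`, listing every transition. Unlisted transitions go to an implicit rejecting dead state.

Count `a`s, saturating at 5: states S0 through S4 mean 0 through 4 `a`s seen; S5 means more than 4. Each `a` increments (capped at S5); other symbols loop. Accept from {S4}.
With 6 states:
        a   b   c  
>  S0   S1  S0  S0 
   S1   S2  S1  S1 
   S2   S3  S2  S2 
   S3   S4  S3  S3 
 * S4   S5  S4  S4 
   S5   S5  S5  S5 
(> = start, * = accepting)

start=S0; accept=S4; S0-a>S1; S0-b>S0; S0-c>S0; S1-a>S2; S1-b>S1; S1-c>S1; S2-a>S3; S2-b>S2; S2-c>S2; S3-a>S4; S3-b>S3; S3-c>S3; S4-a>S5; S4-b>S4; S4-c>S4; S5-a>S5; S5-b>S5; S5-c>S5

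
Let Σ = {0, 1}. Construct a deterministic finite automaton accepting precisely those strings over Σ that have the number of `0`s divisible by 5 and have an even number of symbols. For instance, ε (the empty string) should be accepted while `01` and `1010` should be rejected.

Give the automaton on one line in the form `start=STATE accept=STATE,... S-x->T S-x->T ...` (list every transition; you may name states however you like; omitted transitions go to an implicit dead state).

Build one automaton per condition and run them in lockstep. One (5 states) tracks the count of `0`s modulo 5; the other (2 states) tracks the input length modulo 2. Each combined state is a pair, one component from each; accept when both components accept.
10 states suffice.
       0  1 
>* A   B  C 
   B   D  E 
   C   E  A 
   D   F  G 
   E   G  B 
   F   H  I 
   G   I  D 
   H   C  J 
   I   J  F 
   J   A  H 
(> = start, * = accepting)

start=A accept=A A-0->B A-1->C B-0->D B-1->E C-0->E C-1->A D-0->F D-1->G E-0->G E-1->B F-0->H F-1->I G-0->I G-1->D H-0->C H-1->J I-0->J I-1->F J-0->A J-1->H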